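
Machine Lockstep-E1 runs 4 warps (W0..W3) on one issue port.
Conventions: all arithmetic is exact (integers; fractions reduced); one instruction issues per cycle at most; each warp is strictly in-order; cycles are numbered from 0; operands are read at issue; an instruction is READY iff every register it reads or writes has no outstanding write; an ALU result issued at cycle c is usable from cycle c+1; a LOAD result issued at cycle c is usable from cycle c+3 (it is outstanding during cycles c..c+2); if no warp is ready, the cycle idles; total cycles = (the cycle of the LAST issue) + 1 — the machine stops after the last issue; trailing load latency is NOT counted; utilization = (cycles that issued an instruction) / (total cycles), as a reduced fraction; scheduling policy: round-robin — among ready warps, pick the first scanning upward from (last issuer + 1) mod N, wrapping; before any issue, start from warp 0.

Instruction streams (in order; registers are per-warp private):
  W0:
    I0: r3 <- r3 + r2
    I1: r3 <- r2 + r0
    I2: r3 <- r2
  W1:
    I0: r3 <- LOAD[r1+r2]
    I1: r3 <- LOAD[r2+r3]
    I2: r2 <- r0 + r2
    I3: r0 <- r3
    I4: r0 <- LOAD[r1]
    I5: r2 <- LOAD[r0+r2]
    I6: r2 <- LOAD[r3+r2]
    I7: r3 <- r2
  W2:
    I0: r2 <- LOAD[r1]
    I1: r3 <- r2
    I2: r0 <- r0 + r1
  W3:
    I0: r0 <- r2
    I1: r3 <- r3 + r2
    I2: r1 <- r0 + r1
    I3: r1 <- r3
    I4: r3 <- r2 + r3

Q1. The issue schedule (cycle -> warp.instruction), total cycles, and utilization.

cycle 0: W0.I0
cycle 1: W1.I0
cycle 2: W2.I0
cycle 3: W3.I0
cycle 4: W0.I1
cycle 5: W1.I1
cycle 6: W2.I1
cycle 7: W3.I1
cycle 8: W0.I2
cycle 9: W1.I2
cycle 10: W2.I2
cycle 11: W3.I2
cycle 12: W1.I3
cycle 13: W3.I3
cycle 14: W1.I4
cycle 15: W3.I4
cycle 16: idle
cycle 17: W1.I5
cycle 18: idle
cycle 19: idle
cycle 20: W1.I6
cycle 21: idle
cycle 22: idle
cycle 23: W1.I7

Answer: 24 cycles, utilization 19/24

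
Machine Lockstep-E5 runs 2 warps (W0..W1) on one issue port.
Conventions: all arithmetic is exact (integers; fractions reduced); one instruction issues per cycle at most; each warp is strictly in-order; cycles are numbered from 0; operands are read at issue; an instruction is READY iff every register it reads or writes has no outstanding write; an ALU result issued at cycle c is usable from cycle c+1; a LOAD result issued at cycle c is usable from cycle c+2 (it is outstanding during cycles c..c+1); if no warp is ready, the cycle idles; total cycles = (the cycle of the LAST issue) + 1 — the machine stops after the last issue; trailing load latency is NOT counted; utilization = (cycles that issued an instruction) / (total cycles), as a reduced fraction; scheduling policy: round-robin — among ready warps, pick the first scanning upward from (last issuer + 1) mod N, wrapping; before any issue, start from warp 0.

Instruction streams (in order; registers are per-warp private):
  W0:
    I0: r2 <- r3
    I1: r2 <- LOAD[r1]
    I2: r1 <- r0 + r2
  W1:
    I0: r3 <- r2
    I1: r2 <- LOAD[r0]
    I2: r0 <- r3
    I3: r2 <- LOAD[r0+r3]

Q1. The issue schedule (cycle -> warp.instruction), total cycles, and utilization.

cycle 0: W0.I0
cycle 1: W1.I0
cycle 2: W0.I1
cycle 3: W1.I1
cycle 4: W0.I2
cycle 5: W1.I2
cycle 6: W1.I3

Answer: 7 cycles, utilization 1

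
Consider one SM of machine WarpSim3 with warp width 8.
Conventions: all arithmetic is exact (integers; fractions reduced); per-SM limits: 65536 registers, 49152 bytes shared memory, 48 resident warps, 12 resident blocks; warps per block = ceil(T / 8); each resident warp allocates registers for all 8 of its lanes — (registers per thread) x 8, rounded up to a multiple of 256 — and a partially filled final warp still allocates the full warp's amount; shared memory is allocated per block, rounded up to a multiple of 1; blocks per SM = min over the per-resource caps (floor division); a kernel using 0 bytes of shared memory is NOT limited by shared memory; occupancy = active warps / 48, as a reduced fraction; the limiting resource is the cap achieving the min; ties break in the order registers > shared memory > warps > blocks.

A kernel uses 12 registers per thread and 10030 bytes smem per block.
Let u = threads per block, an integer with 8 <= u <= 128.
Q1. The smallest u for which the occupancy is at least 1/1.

Answer: u = 89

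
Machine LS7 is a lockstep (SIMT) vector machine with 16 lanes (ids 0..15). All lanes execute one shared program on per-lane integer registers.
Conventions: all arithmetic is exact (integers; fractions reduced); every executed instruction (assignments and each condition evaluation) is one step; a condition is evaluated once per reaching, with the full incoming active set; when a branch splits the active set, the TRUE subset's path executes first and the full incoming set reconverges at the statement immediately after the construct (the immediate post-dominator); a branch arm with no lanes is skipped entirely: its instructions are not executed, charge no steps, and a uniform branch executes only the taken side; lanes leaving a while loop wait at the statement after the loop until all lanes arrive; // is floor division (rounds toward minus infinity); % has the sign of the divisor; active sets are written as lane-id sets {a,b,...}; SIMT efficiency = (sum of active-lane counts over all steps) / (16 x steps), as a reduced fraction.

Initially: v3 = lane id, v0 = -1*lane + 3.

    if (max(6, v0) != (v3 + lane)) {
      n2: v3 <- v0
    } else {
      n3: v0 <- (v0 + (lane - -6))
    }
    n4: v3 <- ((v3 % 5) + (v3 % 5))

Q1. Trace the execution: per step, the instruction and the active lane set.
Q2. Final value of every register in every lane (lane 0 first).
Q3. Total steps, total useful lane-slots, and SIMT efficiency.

step 0: eval (max(6, v0) != (v3 + lane)) {0,1,2,3,4,5,6,7,8,9,10,11,12,13,14,15}
step 1: v3 <- v0                     {0,1,2,4,5,6,7,8,9,10,11,12,13,14,15}
step 2: v0 <- (v0 + (lane - -6))     {3}
step 3: v3 <- ((v3 % 5) + (v3 % 5))  {0,1,2,3,4,5,6,7,8,9,10,11,12,13,14,15}

Answer: 4 steps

v3: 6,4,2,6,8,6,4,2,0,8,6,4,2,0,8,6
v0: 3,2,1,9,-1,-2,-3,-4,-5,-6,-7,-8,-9,-10,-11,-12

steps = 4; useful = 48; efficiency = 48/64 = 3/4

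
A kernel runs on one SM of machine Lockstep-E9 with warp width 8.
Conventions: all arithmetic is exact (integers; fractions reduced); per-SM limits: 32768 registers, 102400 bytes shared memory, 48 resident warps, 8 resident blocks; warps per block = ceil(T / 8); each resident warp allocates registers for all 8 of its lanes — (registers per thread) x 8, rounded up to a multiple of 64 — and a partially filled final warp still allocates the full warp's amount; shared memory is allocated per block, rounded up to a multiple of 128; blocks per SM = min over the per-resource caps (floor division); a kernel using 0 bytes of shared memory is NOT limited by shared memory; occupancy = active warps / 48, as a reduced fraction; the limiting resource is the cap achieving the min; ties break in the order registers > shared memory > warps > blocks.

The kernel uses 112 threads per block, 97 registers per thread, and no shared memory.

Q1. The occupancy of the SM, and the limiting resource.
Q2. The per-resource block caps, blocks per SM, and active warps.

Answer: occupancy 7/12, limited by registers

registers: 2 blocks
shared memory: no limit (kernel uses none)
warps: 3 blocks
blocks: 8 blocks

Answer: 2 blocks, 28 active warps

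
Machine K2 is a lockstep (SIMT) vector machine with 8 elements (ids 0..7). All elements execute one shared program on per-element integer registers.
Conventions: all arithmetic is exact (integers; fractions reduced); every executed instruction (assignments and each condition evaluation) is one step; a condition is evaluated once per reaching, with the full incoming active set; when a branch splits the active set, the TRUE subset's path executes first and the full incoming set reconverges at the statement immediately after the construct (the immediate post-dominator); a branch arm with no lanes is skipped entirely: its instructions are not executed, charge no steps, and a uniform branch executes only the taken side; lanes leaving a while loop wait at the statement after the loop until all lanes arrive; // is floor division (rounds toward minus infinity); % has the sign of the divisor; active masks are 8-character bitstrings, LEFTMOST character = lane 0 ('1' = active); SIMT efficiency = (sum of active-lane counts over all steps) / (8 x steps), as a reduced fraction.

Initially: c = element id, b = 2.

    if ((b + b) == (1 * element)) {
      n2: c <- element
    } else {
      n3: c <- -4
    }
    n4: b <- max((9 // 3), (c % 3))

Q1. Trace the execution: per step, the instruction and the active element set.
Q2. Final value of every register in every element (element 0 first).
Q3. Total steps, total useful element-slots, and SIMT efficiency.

step 0: eval ((b + b) == (1 * element)) 11111111
step 1: c <- element                 00001000
step 2: c <- -4                      11110111
step 3: b <- max((9 // 3), (c % 3))  11111111

Answer: 4 steps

c: -4,-4,-4,-4,4,-4,-4,-4
b: 3,3,3,3,3,3,3,3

steps = 4; useful = 24; efficiency = 24/32 = 3/4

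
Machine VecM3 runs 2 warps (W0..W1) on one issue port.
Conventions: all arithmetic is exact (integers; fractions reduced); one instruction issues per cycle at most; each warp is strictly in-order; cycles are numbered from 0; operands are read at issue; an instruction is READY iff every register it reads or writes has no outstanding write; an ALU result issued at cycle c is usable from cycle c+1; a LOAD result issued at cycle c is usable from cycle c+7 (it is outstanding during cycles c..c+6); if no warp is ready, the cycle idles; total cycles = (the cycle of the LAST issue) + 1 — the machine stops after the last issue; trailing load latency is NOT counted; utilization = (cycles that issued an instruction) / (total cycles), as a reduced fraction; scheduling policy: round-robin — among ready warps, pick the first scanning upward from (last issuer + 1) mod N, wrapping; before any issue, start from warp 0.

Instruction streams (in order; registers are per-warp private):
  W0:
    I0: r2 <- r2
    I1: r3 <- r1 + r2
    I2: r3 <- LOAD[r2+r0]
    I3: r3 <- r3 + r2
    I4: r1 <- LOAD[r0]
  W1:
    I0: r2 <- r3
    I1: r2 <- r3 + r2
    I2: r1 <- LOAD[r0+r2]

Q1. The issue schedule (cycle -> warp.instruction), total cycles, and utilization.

cycle 0: W0.I0
cycle 1: W1.I0
cycle 2: W0.I1
cycle 3: W1.I1
cycle 4: W0.I2
cycle 5: W1.I2
cycle 6: idle
cycle 7: idle
cycle 8: idle
cycle 9: idle
cycle 10: idle
cycle 11: W0.I3
cycle 12: W0.I4

Answer: 13 cycles, utilization 8/13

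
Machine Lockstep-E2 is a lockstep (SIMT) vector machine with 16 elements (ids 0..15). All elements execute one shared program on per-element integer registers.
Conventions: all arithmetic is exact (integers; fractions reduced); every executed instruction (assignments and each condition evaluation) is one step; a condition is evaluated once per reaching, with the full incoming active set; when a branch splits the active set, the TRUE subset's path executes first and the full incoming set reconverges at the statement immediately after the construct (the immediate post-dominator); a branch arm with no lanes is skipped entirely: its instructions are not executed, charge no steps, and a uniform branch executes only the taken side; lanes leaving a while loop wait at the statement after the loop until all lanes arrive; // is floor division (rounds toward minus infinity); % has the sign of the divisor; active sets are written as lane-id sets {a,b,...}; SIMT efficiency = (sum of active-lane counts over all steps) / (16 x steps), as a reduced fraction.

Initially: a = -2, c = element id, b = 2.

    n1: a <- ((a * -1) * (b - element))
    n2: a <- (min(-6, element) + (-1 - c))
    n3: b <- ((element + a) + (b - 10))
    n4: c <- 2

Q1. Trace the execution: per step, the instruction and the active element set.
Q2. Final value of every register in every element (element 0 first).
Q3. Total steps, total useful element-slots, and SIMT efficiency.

step 0: a <- ((a * -1) * (b - element)) {0,1,2,3,4,5,6,7,8,9,10,11,12,13,14,15}
step 1: a <- (min(-6, element) + (-1 - c)) {0,1,2,3,4,5,6,7,8,9,10,11,12,13,14,15}
step 2: b <- ((element + a) + (b - 10)) {0,1,2,3,4,5,6,7,8,9,10,11,12,13,14,15}
step 3: c <- 2                       {0,1,2,3,4,5,6,7,8,9,10,11,12,13,14,15}

Answer: 4 steps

a: -7,-8,-9,-10,-11,-12,-13,-14,-15,-16,-17,-18,-19,-20,-21,-22
c: 2,2,2,2,2,2,2,2,2,2,2,2,2,2,2,2
b: -15,-15,-15,-15,-15,-15,-15,-15,-15,-15,-15,-15,-15,-15,-15,-15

steps = 4; useful = 64; efficiency = 64/64 = 1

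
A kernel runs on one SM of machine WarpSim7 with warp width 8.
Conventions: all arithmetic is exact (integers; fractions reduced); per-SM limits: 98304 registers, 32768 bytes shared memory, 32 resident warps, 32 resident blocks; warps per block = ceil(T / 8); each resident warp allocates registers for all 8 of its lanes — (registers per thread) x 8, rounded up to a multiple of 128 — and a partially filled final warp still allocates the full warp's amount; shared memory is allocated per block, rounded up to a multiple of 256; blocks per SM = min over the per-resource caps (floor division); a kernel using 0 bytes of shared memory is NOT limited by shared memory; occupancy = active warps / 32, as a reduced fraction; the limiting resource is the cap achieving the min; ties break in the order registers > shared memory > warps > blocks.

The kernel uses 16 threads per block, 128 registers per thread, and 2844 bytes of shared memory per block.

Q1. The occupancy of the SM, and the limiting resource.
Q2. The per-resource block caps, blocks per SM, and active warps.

Answer: occupancy 5/8, limited by shared memory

registers: 48 blocks
shared memory: 10 blocks
warps: 16 blocks
blocks: 32 blocks

Answer: 10 blocks, 20 active warps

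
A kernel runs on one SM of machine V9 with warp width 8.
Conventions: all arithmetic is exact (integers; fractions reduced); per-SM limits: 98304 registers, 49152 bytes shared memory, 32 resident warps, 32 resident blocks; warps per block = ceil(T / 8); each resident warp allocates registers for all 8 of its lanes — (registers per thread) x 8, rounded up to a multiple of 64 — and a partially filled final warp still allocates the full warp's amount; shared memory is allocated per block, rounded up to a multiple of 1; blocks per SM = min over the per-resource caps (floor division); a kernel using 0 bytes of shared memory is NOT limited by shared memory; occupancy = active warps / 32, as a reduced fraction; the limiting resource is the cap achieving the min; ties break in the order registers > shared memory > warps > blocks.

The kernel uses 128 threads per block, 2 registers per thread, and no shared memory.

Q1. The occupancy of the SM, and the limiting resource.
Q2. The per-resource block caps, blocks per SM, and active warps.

Answer: occupancy 1, limited by warps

registers: 96 blocks
shared memory: no limit (kernel uses none)
warps: 2 blocks
blocks: 32 blocks

Answer: 2 blocks, 32 active warps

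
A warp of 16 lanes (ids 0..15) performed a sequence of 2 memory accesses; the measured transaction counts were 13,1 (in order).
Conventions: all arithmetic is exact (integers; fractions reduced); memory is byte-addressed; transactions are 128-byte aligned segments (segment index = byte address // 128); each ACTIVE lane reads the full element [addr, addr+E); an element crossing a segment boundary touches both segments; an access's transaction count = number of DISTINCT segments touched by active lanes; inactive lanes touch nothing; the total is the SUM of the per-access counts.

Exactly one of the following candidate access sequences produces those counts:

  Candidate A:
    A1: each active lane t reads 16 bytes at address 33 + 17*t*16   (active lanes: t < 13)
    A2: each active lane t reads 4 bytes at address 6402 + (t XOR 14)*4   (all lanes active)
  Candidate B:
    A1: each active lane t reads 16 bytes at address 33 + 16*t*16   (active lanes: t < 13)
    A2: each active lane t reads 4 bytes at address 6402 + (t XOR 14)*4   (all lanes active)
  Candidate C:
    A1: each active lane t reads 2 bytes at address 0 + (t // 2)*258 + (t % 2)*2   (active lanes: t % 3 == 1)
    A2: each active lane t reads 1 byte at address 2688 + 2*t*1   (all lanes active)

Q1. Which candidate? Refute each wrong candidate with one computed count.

A: A1 gives 14 transactions, not 13
C: A1 gives 5 transactions, not 13
B: all counts match (13,1)

Answer: B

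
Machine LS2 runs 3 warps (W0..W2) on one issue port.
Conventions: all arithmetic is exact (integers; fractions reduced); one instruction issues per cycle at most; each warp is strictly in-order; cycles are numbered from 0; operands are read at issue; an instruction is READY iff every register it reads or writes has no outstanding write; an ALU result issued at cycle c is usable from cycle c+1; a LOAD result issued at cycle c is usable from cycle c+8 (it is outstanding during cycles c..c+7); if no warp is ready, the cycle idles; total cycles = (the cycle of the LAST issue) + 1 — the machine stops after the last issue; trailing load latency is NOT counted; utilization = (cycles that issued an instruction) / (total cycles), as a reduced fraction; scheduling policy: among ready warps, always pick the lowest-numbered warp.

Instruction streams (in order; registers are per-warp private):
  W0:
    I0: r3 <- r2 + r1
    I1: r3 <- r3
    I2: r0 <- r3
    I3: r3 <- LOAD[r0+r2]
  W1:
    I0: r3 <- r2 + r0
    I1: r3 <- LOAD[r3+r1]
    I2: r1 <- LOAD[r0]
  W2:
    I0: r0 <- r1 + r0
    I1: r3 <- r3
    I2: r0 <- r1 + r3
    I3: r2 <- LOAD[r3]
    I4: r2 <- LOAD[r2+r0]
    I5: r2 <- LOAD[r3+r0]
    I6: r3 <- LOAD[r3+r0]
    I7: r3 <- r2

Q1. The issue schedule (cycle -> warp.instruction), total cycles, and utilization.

cycle 0: W0.I0
cycle 1: W0.I1
cycle 2: W0.I2
cycle 3: W0.I3
cycle 4: W1.I0
cycle 5: W1.I1
cycle 6: W1.I2
cycle 7: W2.I0
cycle 8: W2.I1
cycle 9: W2.I2
cycle 10: W2.I3
cycle 11: idle
cycle 12: idle
cycle 13: idle
cycle 14: idle
cycle 15: idle
cycle 16: idle
cycle 17: idle
cycle 18: W2.I4
cycle 19: idle
cycle 20: idle
cycle 21: idle
cycle 22: idle
cycle 23: idle
cycle 24: idle
cycle 25: idle
cycle 26: W2.I5
cycle 27: W2.I6
cycle 28: idle
cycle 29: idle
cycle 30: idle
cycle 31: idle
cycle 32: idle
cycle 33: idle
cycle 34: idle
cycle 35: W2.I7

Answer: 36 cycles, utilization 5/12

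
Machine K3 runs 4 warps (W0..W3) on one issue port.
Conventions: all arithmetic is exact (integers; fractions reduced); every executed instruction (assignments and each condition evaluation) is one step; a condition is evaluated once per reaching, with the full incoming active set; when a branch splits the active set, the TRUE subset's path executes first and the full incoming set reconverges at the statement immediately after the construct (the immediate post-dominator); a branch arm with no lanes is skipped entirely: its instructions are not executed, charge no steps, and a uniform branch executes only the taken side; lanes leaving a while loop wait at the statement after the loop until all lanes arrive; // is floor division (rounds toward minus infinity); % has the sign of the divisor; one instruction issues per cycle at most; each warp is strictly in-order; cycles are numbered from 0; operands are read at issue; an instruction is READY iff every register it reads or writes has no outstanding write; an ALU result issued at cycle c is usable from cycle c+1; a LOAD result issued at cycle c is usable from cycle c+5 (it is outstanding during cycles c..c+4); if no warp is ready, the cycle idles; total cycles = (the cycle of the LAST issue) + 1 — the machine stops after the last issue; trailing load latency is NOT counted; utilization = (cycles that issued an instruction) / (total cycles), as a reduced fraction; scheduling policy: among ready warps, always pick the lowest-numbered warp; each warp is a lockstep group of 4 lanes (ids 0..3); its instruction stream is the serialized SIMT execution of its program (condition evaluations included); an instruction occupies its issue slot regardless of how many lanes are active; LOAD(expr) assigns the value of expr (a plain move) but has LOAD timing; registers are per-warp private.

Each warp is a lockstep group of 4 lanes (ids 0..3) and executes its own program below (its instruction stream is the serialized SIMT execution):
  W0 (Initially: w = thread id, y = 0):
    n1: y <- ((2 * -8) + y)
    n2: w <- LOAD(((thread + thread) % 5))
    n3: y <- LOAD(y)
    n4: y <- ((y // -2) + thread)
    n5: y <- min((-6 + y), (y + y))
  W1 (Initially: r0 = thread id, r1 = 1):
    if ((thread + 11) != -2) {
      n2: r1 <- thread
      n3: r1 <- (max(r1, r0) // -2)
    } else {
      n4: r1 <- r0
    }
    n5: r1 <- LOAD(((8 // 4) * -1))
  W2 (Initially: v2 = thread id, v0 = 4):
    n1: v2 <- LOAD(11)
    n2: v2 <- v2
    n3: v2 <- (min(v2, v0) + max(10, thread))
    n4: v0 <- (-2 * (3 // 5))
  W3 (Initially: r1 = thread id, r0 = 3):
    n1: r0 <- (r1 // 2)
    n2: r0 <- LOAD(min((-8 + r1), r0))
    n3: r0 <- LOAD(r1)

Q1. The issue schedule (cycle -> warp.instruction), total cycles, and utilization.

cycle 0: W0.I0
cycle 1: W0.I1
cycle 2: W0.I2
cycle 3: W1.I0
cycle 4: W1.I1
cycle 5: W1.I2
cycle 6: W1.I3
cycle 7: W0.I3
cycle 8: W0.I4
cycle 9: W2.I0
cycle 10: W3.I0
cycle 11: W3.I1
cycle 12: idle
cycle 13: idle
cycle 14: W2.I1
cycle 15: W2.I2
cycle 16: W2.I3
cycle 17: W3.I2

Answer: 18 cycles, utilization 8/9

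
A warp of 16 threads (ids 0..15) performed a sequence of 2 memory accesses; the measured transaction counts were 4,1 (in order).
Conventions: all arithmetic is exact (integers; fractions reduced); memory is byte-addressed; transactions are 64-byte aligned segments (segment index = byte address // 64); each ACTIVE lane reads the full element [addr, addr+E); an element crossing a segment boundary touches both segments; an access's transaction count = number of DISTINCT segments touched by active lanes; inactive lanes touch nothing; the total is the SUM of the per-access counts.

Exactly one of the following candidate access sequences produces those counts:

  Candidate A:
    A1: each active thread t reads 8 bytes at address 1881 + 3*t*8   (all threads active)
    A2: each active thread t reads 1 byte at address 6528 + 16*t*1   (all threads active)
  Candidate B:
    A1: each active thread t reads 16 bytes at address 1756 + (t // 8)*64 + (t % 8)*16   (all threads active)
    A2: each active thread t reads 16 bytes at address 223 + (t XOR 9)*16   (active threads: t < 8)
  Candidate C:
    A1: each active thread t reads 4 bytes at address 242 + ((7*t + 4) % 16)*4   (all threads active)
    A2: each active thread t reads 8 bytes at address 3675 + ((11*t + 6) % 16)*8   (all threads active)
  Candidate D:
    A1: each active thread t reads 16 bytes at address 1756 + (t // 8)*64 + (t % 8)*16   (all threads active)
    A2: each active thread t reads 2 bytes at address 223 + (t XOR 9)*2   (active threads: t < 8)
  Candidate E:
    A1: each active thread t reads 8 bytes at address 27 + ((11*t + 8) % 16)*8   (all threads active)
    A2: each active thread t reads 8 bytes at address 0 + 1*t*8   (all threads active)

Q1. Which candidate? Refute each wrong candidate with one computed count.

A: A1 gives 7 transactions, not 4
B: A2 gives 3 transactions, not 1
C: A1 gives 2 transactions, not 4
E: A1 gives 3 transactions, not 4
D: all counts match (4,1)

Answer: D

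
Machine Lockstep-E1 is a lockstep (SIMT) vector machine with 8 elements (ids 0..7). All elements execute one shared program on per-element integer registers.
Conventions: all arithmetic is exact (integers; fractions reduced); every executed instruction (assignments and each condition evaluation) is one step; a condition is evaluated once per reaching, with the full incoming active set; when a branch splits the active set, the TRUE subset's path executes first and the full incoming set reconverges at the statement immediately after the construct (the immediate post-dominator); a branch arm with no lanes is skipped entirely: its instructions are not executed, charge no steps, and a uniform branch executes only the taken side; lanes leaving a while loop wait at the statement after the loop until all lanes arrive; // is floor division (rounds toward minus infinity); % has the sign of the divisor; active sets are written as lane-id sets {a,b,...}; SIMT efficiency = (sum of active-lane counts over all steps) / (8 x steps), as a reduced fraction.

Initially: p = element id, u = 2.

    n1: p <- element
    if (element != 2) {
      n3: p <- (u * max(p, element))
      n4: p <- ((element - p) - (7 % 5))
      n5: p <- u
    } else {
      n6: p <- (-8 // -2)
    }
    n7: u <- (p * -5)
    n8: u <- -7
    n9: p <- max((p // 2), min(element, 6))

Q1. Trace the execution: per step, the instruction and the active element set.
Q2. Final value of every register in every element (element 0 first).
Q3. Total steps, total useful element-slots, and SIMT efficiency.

step 0: p <- element                 {0,1,2,3,4,5,6,7}
step 1: eval (element != 2)          {0,1,2,3,4,5,6,7}
step 2: p <- (u * max(p, element))   {0,1,3,4,5,6,7}
step 3: p <- ((element - p) - (7 % 5)) {0,1,3,4,5,6,7}
step 4: p <- u                       {0,1,3,4,5,6,7}
step 5: p <- (-8 // -2)              {2}
step 6: u <- (p * -5)                {0,1,2,3,4,5,6,7}
step 7: u <- -7                      {0,1,2,3,4,5,6,7}
step 8: p <- max((p // 2), min(element, 6)) {0,1,2,3,4,5,6,7}

Answer: 9 steps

p: 1,1,2,3,4,5,6,6
u: -7,-7,-7,-7,-7,-7,-7,-7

steps = 9; useful = 62; efficiency = 62/72 = 31/36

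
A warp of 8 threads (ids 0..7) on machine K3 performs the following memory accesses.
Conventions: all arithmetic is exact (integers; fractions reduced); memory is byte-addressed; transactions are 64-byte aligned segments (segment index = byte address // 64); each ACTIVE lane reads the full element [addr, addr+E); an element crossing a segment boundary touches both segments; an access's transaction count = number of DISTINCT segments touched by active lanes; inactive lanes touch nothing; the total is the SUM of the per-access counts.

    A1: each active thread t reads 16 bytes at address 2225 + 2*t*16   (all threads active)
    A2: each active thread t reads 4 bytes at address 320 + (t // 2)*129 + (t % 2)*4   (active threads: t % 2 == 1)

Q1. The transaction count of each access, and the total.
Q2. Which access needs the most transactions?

A1: 5 transactions
A2: 4 transactions

Answer: 5,4; total 9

Answer: A1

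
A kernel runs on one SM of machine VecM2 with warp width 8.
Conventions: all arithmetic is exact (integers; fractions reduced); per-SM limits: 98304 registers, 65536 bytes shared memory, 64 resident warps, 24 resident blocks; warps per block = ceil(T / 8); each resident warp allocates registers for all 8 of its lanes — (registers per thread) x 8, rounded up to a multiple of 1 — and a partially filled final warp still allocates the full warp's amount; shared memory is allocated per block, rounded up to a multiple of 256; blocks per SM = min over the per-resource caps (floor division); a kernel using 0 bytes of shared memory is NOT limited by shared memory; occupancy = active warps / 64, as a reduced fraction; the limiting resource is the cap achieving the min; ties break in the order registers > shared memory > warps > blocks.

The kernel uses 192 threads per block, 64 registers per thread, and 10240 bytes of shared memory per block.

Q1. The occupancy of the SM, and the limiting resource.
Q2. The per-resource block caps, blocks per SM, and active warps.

Answer: occupancy 3/4, limited by warps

registers: 8 blocks
shared memory: 6 blocks
warps: 2 blocks
blocks: 24 blocks

Answer: 2 blocks, 48 active warps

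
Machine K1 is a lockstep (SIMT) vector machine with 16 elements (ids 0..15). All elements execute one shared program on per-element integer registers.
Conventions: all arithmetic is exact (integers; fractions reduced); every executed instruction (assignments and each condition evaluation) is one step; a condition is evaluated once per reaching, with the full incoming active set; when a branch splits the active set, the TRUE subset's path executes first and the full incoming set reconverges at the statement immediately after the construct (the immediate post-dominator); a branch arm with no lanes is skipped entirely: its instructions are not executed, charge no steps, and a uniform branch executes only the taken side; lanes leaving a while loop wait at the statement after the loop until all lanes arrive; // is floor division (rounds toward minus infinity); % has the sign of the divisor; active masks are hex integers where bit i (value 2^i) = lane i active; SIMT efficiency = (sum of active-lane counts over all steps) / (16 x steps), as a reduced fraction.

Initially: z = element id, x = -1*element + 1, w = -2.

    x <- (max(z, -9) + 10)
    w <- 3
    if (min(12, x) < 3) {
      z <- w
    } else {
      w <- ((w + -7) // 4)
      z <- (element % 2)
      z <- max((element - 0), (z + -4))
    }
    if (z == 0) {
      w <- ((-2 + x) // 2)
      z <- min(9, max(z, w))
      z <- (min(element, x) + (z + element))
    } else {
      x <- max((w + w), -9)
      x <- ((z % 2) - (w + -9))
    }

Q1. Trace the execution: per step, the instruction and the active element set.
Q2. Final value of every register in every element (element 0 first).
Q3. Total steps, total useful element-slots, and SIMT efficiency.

step 0: x <- (max(z, -9) + 10)       0xffff
step 1: w <- 3                       0xffff
step 2: eval (min(12, x) < 3)        0xffff
step 3: w <- ((w + -7) // 4)         0xffff
step 4: z <- (element % 2)           0xffff
step 5: z <- max((element - 0), (z + -4)) 0xffff
step 6: eval (z == 0)                0xffff
step 7: w <- ((-2 + x) // 2)         0x0001
step 8: z <- min(9, max(z, w))       0x0001
step 9: z <- (min(element, x) + (z + element)) 0x0001
step 10: x <- max((w + w), -9)        0xfffe
step 11: x <- ((z % 2) - (w + -9))    0xfffe

Answer: 12 steps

z: 4,1,2,3,4,5,6,7,8,9,10,11,12,13,14,15
x: 10,11,10,11,10,11,10,11,10,11,10,11,10,11,10,11
w: 4,-1,-1,-1,-1,-1,-1,-1,-1,-1,-1,-1,-1,-1,-1,-1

steps = 12; useful = 145; efficiency = 145/192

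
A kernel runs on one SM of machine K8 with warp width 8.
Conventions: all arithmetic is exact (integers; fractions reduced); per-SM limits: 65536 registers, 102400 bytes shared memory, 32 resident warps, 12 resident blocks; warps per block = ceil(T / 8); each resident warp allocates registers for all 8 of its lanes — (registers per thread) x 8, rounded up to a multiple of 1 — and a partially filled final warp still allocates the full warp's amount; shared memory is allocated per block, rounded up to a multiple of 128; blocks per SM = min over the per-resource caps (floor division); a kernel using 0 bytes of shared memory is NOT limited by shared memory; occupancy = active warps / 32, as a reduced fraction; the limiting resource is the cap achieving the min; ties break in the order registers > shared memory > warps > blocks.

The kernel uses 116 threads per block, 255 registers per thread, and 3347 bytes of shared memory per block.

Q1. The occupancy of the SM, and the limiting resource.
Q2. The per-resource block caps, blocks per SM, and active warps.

Answer: occupancy 15/16, limited by registers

registers: 2 blocks
shared memory: 29 blocks
warps: 2 blocks
blocks: 12 blocks

Answer: 2 blocks, 30 active warps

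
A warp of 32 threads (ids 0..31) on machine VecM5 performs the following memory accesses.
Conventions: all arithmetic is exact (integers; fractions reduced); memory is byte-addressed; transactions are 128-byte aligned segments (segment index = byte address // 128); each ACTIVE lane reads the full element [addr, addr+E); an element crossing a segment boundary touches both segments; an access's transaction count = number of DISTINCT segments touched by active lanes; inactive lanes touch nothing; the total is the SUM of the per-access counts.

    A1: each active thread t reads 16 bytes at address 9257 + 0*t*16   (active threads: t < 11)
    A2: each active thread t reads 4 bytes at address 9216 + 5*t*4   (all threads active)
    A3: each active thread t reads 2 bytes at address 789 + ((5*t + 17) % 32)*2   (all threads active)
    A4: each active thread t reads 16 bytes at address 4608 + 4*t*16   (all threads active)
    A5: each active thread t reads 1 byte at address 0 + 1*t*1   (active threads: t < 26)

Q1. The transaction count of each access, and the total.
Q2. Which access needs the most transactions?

A1: 1 transaction
A2: 5 transactions
A3: 1 transaction
A4: 16 transactions
A5: 1 transaction

Answer: 1,5,1,16,1; total 24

Answer: A4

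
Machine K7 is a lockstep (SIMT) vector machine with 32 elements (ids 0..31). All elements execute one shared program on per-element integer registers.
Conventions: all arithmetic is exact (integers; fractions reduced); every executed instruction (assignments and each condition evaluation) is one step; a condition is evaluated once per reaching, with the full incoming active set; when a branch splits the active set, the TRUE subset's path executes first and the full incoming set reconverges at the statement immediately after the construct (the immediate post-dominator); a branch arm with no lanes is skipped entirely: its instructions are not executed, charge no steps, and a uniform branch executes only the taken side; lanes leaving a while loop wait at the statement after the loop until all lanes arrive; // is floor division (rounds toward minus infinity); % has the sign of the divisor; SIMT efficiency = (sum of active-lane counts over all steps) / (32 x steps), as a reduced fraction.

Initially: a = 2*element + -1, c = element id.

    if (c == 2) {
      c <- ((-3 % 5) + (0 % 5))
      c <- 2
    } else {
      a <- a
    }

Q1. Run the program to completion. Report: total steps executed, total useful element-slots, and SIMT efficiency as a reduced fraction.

Answer: 4 steps, 65 useful, 65/128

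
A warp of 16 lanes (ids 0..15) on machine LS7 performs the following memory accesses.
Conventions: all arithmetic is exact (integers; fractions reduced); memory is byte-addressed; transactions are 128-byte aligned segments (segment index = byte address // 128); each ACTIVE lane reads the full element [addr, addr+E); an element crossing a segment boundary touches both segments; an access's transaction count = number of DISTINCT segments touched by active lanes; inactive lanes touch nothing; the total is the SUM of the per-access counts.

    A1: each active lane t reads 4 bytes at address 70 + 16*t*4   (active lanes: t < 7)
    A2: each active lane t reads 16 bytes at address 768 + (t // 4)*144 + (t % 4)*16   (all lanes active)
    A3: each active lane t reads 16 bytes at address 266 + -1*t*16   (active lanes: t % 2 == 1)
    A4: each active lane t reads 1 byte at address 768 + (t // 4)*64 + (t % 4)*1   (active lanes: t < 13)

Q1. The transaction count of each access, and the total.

A1: 4 transactions
A2: 4 transactions
A3: 3 transactions
A4: 2 transactions

Answer: 4,4,3,2; total 13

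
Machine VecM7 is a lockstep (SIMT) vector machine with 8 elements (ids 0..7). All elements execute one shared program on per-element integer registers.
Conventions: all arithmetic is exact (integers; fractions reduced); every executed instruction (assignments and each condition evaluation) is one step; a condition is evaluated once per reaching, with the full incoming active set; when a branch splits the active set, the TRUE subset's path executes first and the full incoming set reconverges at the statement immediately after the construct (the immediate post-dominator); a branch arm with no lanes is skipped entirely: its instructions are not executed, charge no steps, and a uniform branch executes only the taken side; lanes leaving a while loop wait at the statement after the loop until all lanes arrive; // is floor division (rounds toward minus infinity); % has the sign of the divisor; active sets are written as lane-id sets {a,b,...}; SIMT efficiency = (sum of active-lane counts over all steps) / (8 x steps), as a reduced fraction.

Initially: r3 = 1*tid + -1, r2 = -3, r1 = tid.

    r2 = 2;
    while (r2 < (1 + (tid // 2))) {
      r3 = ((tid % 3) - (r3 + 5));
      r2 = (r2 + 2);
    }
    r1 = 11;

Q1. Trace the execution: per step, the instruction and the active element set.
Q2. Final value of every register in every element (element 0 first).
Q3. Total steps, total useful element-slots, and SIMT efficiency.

step 0: r2 <- 2                      {0,1,2,3,4,5,6,7}
step 1: eval (r2 < (1 + (tid // 2))) {0,1,2,3,4,5,6,7}
step 2: r3 <- ((tid % 3) - (r3 + 5)) {4,5,6,7}
step 3: r2 <- (r2 + 2)               {4,5,6,7}
step 4: eval (r2 < (1 + (tid // 2))) {4,5,6,7}
step 5: r1 <- 11                     {0,1,2,3,4,5,6,7}

Answer: 6 steps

r3: -1,0,1,2,-7,-7,-10,-10
r2: 2,2,2,2,4,4,4,4
r1: 11,11,11,11,11,11,11,11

steps = 6; useful = 36; efficiency = 36/48 = 3/4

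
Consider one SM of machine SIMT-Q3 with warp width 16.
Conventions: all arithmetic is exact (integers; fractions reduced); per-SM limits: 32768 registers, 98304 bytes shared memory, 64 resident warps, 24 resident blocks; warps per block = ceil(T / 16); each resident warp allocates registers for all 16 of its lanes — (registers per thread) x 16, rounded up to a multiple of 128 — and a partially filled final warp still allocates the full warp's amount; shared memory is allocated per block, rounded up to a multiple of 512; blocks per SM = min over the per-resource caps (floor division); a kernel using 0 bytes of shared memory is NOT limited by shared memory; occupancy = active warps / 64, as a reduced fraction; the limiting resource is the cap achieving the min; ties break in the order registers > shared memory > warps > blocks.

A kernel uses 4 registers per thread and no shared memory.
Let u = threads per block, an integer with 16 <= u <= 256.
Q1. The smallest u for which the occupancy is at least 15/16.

Answer: u = 33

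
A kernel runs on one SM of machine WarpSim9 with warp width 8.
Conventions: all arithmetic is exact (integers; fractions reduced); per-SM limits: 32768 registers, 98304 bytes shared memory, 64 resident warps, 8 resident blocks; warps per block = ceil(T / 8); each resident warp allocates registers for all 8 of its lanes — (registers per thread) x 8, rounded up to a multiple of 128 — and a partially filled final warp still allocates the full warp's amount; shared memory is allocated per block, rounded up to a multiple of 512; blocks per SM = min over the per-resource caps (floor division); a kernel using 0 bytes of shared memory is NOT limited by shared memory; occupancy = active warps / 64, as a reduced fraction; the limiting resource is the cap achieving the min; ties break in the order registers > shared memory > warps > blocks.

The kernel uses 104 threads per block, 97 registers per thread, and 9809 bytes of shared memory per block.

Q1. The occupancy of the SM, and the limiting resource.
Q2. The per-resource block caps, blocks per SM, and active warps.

Answer: occupancy 13/32, limited by registers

registers: 2 blocks
shared memory: 9 blocks
warps: 4 blocks
blocks: 8 blocks

Answer: 2 blocks, 26 active warps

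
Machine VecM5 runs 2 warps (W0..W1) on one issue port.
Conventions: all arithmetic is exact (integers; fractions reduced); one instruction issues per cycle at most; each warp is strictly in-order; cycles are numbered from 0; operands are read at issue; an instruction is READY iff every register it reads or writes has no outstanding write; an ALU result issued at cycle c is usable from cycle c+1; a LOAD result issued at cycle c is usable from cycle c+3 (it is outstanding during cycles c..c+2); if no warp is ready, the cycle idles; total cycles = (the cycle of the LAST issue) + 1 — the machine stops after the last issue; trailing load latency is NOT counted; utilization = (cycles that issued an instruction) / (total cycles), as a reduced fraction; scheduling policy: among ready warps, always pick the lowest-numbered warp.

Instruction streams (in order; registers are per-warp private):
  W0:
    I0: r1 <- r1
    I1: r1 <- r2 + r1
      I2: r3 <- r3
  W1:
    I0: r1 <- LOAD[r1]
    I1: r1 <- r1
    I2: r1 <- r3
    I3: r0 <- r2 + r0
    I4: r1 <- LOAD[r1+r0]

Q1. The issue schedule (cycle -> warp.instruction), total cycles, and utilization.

cycle 0: W0.I0
cycle 1: W0.I1
cycle 2: W0.I2
cycle 3: W1.I0
cycle 4: idle
cycle 5: idle
cycle 6: W1.I1
cycle 7: W1.I2
cycle 8: W1.I3
cycle 9: W1.I4

Answer: 10 cycles, utilization 4/5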